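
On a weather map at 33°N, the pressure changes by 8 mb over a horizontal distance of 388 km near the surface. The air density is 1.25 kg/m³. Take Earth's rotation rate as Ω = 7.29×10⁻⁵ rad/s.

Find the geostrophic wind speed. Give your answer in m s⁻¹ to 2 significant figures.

21 m s⁻¹

Coriolis parameter at 33°N:
f = 2Ω sin φ = 2 × 7.29×10⁻⁵ × sin 33° = 7.94×10⁻⁵ s⁻¹
Pressure gradient: |∂P/∂n| = 800 Pa / 388000 m = 2.06×10⁻³ Pa/m
Geostrophic balance (pressure-gradient force = Coriolis force):
V_g = (1/(fρ)) |∂P/∂n| = 2.06×10⁻³ / (7.94×10⁻⁵ × 1.25) = 20.8 m/s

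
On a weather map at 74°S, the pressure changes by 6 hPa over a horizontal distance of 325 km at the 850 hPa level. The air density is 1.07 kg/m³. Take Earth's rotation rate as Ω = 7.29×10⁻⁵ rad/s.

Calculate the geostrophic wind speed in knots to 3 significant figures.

Coriolis parameter at 74°S:
f = 2Ω sin φ = 2 × 7.29×10⁻⁵ × sin 74° = 1.40×10⁻⁴ s⁻¹
Pressure gradient: |∂P/∂n| = 600 Pa / 325000 m = 1.85×10⁻³ Pa/m
Geostrophic balance (pressure-gradient force = Coriolis force):
V_g = (1/(fρ)) |∂P/∂n| = 1.85×10⁻³ / (1.40×10⁻⁴ × 1.07) = 12.3 m/s
Converting: 12.3 m/s × 1.944 = 23.9 knots

23.9 knots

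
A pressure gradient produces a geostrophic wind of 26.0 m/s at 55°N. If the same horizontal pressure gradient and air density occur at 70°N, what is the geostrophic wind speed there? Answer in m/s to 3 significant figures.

With the same pressure gradient and density, V_g ∝ 1/f ∝ 1/sin φ.
V₂ = V₁ · sin φ₁ / sin φ₂ = 26.0 × sin 55° / sin 70°
V₂ = 26.0 × 0.8192/0.9397 = 22.7 m/s

22.7 m/s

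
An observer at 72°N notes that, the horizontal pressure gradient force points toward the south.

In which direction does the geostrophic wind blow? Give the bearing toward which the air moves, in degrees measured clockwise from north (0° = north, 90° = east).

The pressure-gradient force points toward the south (bearing 180°).
Geostrophic balance: in the Northern Hemisphere the Coriolis force deflects motion to the right, so the geostrophic wind blows 90° to the right of the pressure-gradient force (low pressure on the left).
Rotating 180° by 90° clockwise gives 270° — the wind blows toward the west.

270°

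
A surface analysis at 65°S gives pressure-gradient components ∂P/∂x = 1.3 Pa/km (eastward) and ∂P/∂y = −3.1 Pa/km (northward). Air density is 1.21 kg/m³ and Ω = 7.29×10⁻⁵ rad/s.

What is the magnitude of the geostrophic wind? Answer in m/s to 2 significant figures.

Coriolis parameter at 65°S:
f = 2Ω sin φ = 2 × 7.29×10⁻⁵ × sin 65° = 1.32×10⁻⁴ s⁻¹
In the Southern Hemisphere f is negative: f = −1.32×10⁻⁴ s⁻¹.
Component geostrophic relations (x east, y north):
u_g = −(1/(fρ)) ∂P/∂y,  v_g = (1/(fρ)) ∂P/∂x
u_g = −(−3.1×10⁻³)/(−1.32×10⁻⁴ × 1.21) = −19.4 m/s;  v_g = (1.3×10⁻³)/(−1.32×10⁻⁴ × 1.21) = −8.13 m/s
|V_g| = √(u_g² + v_g²) = 21.0 m/s

21 m/s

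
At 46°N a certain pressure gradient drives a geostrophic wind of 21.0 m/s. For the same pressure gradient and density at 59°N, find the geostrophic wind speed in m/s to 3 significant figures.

With the same pressure gradient and density, V_g ∝ 1/f ∝ 1/sin φ.
V₂ = V₁ · sin φ₁ / sin φ₂ = 21.0 × sin 46° / sin 59°
V₂ = 21.0 × 0.7193/0.8572 = 17.6 m/s

17.6 m/s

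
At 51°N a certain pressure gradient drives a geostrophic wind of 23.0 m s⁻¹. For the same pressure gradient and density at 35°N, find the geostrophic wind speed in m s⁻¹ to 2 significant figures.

31 m s⁻¹

With the same pressure gradient and density, V_g ∝ 1/f ∝ 1/sin φ.
V₂ = V₁ · sin φ₁ / sin φ₂ = 23.0 × sin 51° / sin 35°
V₂ = 23.0 × 0.7771/0.5736 = 31 m s⁻¹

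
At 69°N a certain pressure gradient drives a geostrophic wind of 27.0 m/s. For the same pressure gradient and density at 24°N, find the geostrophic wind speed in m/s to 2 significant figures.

With the same pressure gradient and density, V_g ∝ 1/f ∝ 1/sin φ.
V₂ = V₁ · sin φ₁ / sin φ₂ = 27.0 × sin 69° / sin 24°
V₂ = 27.0 × 0.9336/0.4067 = 62 m/s

62 m/s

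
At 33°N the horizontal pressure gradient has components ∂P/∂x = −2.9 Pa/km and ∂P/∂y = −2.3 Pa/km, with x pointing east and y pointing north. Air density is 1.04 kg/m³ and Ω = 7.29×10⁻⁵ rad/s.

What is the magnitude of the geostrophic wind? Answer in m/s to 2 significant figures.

45 m/s

Coriolis parameter at 33°N:
f = 2Ω sin φ = 2 × 7.29×10⁻⁵ × sin 33° = 7.94×10⁻⁵ s⁻¹
Component geostrophic relations (x east, y north):
u_g = −(1/(fρ)) ∂P/∂y,  v_g = (1/(fρ)) ∂P/∂x
u_g = −(−2.3×10⁻³)/(7.94×10⁻⁵ × 1.04) = 27.9 m/s;  v_g = (−2.9×10⁻³)/(7.94×10⁻⁵ × 1.04) = −35.1 m/s
|V_g| = √(u_g² + v_g²) = 44.8 m/s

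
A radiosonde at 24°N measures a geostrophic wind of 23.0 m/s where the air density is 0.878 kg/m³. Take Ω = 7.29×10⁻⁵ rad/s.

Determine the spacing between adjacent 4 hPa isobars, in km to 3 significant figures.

334 km

Coriolis parameter at 24°N:
f = 2Ω sin φ = 2 × 7.29×10⁻⁵ × sin 24° = 5.93×10⁻⁵ s⁻¹
Geostrophic balance rearranged: |∂P/∂n| = f ρ V_g
|∂P/∂n| = 5.93×10⁻⁵ × 0.878 × 23.0 = 1.20×10⁻³ Pa/m
Isobar spacing: Δn = ΔP/|∂P/∂n| = 400 Pa / 1.20×10⁻³ Pa/m = 334016 m ≈ 334 km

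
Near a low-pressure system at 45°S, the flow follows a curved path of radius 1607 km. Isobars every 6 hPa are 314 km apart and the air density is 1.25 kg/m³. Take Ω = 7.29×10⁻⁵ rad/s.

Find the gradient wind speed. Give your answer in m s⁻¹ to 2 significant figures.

14 m s⁻¹

Coriolis parameter at 45°S:
f = 2Ω sin φ = 2 × 7.29×10⁻⁵ × sin 45° = 1.03×10⁻⁴ s⁻¹
Pressure gradient: |∂P/∂n| = 600 Pa / 314000 m = 1.91×10⁻³ Pa/m
Geostrophic speed: V_g = |∂P/∂n|/(fρ) = 1.91×10⁻³/(1.03×10⁻⁴ × 1.25) = 14.8 m/s
Around a low, centrifugal force acts outward with Coriolis, so pressure-gradient force balances both:
(1/ρ)|∂P/∂n| = fV + V²/R  →  V² + fR·V − fR·V_g = 0
With fR = 1.03×10⁻⁴ × 1607×10³ m = 166 m/s:
V = [−fR + √((fR)² + 4 fR V_g)]/2 = [−166 + √(166² + 4×166×14.8)]/2 = 13.7 m/s
Subgeostrophic (V < V_g = 14.8 m/s), as expected around a low.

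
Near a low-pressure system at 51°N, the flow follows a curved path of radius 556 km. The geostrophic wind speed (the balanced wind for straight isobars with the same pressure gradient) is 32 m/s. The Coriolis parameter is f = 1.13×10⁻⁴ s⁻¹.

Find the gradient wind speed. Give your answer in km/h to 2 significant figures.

Around a low, centrifugal force acts outward with Coriolis, so pressure-gradient force balances both:
(1/ρ)|∂P/∂n| = fV + V²/R  →  V² + fR·V − fR·V_g = 0
With fR = 1.13×10⁻⁴ × 556×10³ m = 62.8 m/s:
V = [−fR + √((fR)² + 4 fR V_g)]/2 = [−62.8 + √(62.8² + 4×62.8×32)]/2 = 23.3 m/s
Subgeostrophic (V < V_g = 32 m/s), as expected around a low.
Converting: 23.3 m/s × 3.6 = 84 km/h

84 km/h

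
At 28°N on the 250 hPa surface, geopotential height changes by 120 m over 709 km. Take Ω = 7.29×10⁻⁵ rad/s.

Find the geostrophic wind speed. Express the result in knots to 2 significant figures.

Coriolis parameter at 28°N:
f = 2Ω sin φ = 2 × 7.29×10⁻⁵ × sin 28° = 6.84×10⁻⁵ s⁻¹
Height gradient: |∂Z/∂n| = 120 m / 709000 m = 1.69×10⁻⁴
On a pressure surface, geostrophic balance gives V_g = (g/f)|∂Z/∂n|:
V_g = 9.81 × 1.69×10⁻⁴ / 6.84×10⁻⁵ = 24.3 m/s
Converting: 24.3 m/s × 1.944 = 47 knots

47 knots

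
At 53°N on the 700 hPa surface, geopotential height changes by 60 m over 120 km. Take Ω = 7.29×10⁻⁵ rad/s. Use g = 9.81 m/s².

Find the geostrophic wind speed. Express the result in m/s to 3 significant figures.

Coriolis parameter at 53°N:
f = 2Ω sin φ = 2 × 7.29×10⁻⁵ × sin 53° = 1.16×10⁻⁴ s⁻¹
Height gradient: |∂Z/∂n| = 60 m / 120000 m = 5.00×10⁻⁴
On a pressure surface, geostrophic balance gives V_g = (g/f)|∂Z/∂n|:
V_g = 9.81 × 5.00×10⁻⁴ / 1.16×10⁻⁴ = 42.1 m/s

42.1 m/s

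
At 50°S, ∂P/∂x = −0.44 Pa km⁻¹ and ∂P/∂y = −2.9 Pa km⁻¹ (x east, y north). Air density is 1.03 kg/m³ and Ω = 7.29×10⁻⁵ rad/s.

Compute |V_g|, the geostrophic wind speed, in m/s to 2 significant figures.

25 m/s

Coriolis parameter at 50°S:
f = 2Ω sin φ = 2 × 7.29×10⁻⁵ × sin 50° = 1.12×10⁻⁴ s⁻¹
In the Southern Hemisphere f is negative: f = −1.12×10⁻⁴ s⁻¹.
Component geostrophic relations (x east, y north):
u_g = −(1/(fρ)) ∂P/∂y,  v_g = (1/(fρ)) ∂P/∂x
u_g = −(−2.9×10⁻³)/(−1.12×10⁻⁴ × 1.03) = −25.2 m/s;  v_g = (−0.44×10⁻³)/(−1.12×10⁻⁴ × 1.03) = 3.82 m/s
|V_g| = √(u_g² + v_g²) = 25.5 m/s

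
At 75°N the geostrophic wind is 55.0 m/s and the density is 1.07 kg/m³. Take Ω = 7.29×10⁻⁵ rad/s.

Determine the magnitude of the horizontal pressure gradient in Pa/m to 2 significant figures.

Coriolis parameter at 75°N:
f = 2Ω sin φ = 2 × 7.29×10⁻⁵ × sin 75° = 1.41×10⁻⁴ s⁻¹
Geostrophic balance rearranged: |∂P/∂n| = f ρ V_g
|∂P/∂n| = 1.41×10⁻⁴ × 1.07 × 55.0 = 8.29×10⁻³ Pa/m

8.3×10⁻³ Pa/m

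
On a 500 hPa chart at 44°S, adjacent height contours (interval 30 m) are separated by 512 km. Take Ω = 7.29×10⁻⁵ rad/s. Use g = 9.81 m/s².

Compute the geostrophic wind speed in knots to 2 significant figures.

11 knots

Coriolis parameter at 44°S:
f = 2Ω sin φ = 2 × 7.29×10⁻⁵ × sin 44° = 1.01×10⁻⁴ s⁻¹
Height gradient: |∂Z/∂n| = 30 m / 512000 m = 5.86×10⁻⁵
On a pressure surface, geostrophic balance gives V_g = (g/f)|∂Z/∂n|:
V_g = 9.81 × 5.86×10⁻⁵ / 1.01×10⁻⁴ = 5.68 m/s
Converting: 5.68 m/s × 1.944 = 11 knots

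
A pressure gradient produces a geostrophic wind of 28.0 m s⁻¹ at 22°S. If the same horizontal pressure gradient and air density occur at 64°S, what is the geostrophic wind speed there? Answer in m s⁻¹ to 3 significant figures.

11.7 m s⁻¹

With the same pressure gradient and density, V_g ∝ 1/f ∝ 1/sin φ.
V₂ = V₁ · sin φ₁ / sin φ₂ = 28.0 × sin 22° / sin 64°
V₂ = 28.0 × 0.3746/0.8988 = 11.7 m s⁻¹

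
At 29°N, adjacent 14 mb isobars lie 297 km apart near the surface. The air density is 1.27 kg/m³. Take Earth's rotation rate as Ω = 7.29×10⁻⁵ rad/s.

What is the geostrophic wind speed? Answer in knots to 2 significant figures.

Coriolis parameter at 29°N:
f = 2Ω sin φ = 2 × 7.29×10⁻⁵ × sin 29° = 7.07×10⁻⁵ s⁻¹
Pressure gradient: |∂P/∂n| = 1400 Pa / 297000 m = 4.71×10⁻³ Pa/m
Geostrophic balance (pressure-gradient force = Coriolis force):
V_g = (1/(fρ)) |∂P/∂n| = 4.71×10⁻³ / (7.07×10⁻⁵ × 1.27) = 52.5 m/s
Converting: 52.5 m/s × 1.944 = 100 knots

100 knots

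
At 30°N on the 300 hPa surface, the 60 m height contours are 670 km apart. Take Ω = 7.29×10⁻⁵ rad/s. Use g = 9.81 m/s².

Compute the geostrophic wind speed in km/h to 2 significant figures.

43 km/h

Coriolis parameter at 30°N:
f = 2Ω sin φ = 2 × 7.29×10⁻⁵ × sin 30° = 7.29×10⁻⁵ s⁻¹
Height gradient: |∂Z/∂n| = 60 m / 670000 m = 8.96×10⁻⁵
On a pressure surface, geostrophic balance gives V_g = (g/f)|∂Z/∂n|:
V_g = 9.81 × 8.96×10⁻⁵ / 7.29×10⁻⁵ = 12.1 m/s
Converting: 12.1 m/s × 3.6 = 43 km/h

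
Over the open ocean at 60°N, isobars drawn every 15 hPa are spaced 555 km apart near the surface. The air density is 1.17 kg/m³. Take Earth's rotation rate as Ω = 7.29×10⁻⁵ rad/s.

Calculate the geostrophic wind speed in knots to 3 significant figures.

35.6 knots

Coriolis parameter at 60°N:
f = 2Ω sin φ = 2 × 7.29×10⁻⁵ × sin 60° = 1.26×10⁻⁴ s⁻¹
Pressure gradient: |∂P/∂n| = 1500 Pa / 555000 m = 2.70×10⁻³ Pa/m
Geostrophic balance (pressure-gradient force = Coriolis force):
V_g = (1/(fρ)) |∂P/∂n| = 2.70×10⁻³ / (1.26×10⁻⁴ × 1.17) = 18.3 m/s
Converting: 18.3 m/s × 1.944 = 35.6 knots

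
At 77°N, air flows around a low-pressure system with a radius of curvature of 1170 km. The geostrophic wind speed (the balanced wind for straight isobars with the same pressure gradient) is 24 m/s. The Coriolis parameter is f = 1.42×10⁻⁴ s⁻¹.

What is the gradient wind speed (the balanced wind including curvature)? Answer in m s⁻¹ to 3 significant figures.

21.3 m s⁻¹

Around a low, centrifugal force acts outward with Coriolis, so pressure-gradient force balances both:
(1/ρ)|∂P/∂n| = fV + V²/R  →  V² + fR·V − fR·V_g = 0
With fR = 1.42×10⁻⁴ × 1170×10³ m = 166 m/s:
V = [−fR + √((fR)² + 4 fR V_g)]/2 = [−166 + √(166² + 4×166×24)]/2 = 21.3 m/s
Subgeostrophic (V < V_g = 24 m/s), as expected around a low.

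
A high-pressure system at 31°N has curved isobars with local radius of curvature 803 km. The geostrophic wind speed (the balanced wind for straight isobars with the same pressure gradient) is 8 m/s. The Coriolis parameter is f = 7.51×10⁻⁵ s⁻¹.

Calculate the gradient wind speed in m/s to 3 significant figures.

9.49 m/s

Around a high, pressure-gradient force acts outward with centrifugal, so Coriolis balances both:
fV = (1/ρ)|∂P/∂n| + V²/R  →  V² − fR·V + fR·V_g = 0
With fR = 7.51×10⁻⁵ × 803×10³ m = 60.3 m/s:
V = [fR − √((fR)² − 4 fR V_g)]/2 = [60.3 − √(60.3² − 4×60.3×8)]/2 = 9.49 m/s
Supergeostrophic (V > V_g = 8 m/s), as expected around a high.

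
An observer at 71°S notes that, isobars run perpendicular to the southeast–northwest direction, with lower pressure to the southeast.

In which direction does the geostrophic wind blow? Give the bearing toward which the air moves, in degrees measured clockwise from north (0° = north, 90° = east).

045°

The pressure-gradient force points toward the southeast (bearing 135°).
Geostrophic balance: in the Southern Hemisphere the Coriolis force deflects motion to the left, so the geostrophic wind blows 90° to the left of the pressure-gradient force (low pressure on the right).
Rotating 135° by 90° counterclockwise gives 045° — the wind blows toward the northeast.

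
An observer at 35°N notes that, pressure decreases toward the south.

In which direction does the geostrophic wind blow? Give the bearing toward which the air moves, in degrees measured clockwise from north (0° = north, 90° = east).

The pressure-gradient force points toward the south (bearing 180°).
Geostrophic balance: in the Northern Hemisphere the Coriolis force deflects motion to the right, so the geostrophic wind blows 90° to the right of the pressure-gradient force (low pressure on the left).
Rotating 180° by 90° clockwise gives 270° — the wind blows toward the west.

270°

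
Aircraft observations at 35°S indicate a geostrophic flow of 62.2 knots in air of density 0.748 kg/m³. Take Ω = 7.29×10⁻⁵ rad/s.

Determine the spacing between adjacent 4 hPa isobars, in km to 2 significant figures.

200 km

Coriolis parameter at 35°S:
f = 2Ω sin φ = 2 × 7.29×10⁻⁵ × sin 35° = 8.36×10⁻⁵ s⁻¹
Wind speed in SI: 62.2 knots = 32.0 m/s
Geostrophic balance rearranged: |∂P/∂n| = f ρ V_g
|∂P/∂n| = 8.36×10⁻⁵ × 0.748 × 32.0 = 2.00×10⁻³ Pa/m
Isobar spacing: Δn = ΔP/|∂P/∂n| = 400 Pa / 2.00×10⁻³ Pa/m = 199839 m ≈ 200 km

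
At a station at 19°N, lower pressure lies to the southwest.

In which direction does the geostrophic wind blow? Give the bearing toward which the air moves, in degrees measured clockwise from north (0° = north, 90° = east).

The pressure-gradient force points toward the southwest (bearing 225°).
Geostrophic balance: in the Northern Hemisphere the Coriolis force deflects motion to the right, so the geostrophic wind blows 90° to the right of the pressure-gradient force (low pressure on the left).
Rotating 225° by 90° clockwise gives 315° — the wind blows toward the northwest.

315°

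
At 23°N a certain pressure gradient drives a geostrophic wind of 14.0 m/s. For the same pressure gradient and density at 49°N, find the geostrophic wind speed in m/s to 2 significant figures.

7.2 m/s

With the same pressure gradient and density, V_g ∝ 1/f ∝ 1/sin φ.
V₂ = V₁ · sin φ₁ / sin φ₂ = 14.0 × sin 23° / sin 49°
V₂ = 14.0 × 0.3907/0.7547 = 7.2 m/s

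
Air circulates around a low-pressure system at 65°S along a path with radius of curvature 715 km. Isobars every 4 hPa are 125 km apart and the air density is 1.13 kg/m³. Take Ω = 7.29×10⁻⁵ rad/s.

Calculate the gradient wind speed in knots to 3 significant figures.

Coriolis parameter at 65°S:
f = 2Ω sin φ = 2 × 7.29×10⁻⁵ × sin 65° = 1.32×10⁻⁴ s⁻¹
Pressure gradient: |∂P/∂n| = 400 Pa / 125000 m = 3.20×10⁻³ Pa/m
Geostrophic speed: V_g = |∂P/∂n|/(fρ) = 3.20×10⁻³/(1.32×10⁻⁴ × 1.13) = 21.4 m/s
Around a low, centrifugal force acts outward with Coriolis, so pressure-gradient force balances both:
(1/ρ)|∂P/∂n| = fV + V²/R  →  V² + fR·V − fR·V_g = 0
With fR = 1.32×10⁻⁴ × 715×10³ m = 94.5 m/s:
V = [−fR + √((fR)² + 4 fR V_g)]/2 = [−94.5 + √(94.5² + 4×94.5×21.4)]/2 = 18 m/s
Subgeostrophic (V < V_g = 21.4 m/s), as expected around a low.
Converting: 18 m/s × 1.944 = 35.0 knots

35.0 knots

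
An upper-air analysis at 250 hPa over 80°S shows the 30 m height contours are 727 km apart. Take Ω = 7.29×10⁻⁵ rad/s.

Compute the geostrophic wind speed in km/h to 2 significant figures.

10 km/h

Coriolis parameter at 80°S:
f = 2Ω sin φ = 2 × 7.29×10⁻⁵ × sin 80° = 1.44×10⁻⁴ s⁻¹
Height gradient: |∂Z/∂n| = 30 m / 727000 m = 4.13×10⁻⁵
On a pressure surface, geostrophic balance gives V_g = (g/f)|∂Z/∂n|:
V_g = 9.81 × 4.13×10⁻⁵ / 1.44×10⁻⁴ = 2.82 m/s
Converting: 2.82 m/s × 3.6 = 10 km/h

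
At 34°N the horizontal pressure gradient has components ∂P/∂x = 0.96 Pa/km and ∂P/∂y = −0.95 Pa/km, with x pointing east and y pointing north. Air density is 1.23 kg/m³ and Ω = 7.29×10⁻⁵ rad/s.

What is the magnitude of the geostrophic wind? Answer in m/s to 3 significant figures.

Coriolis parameter at 34°N:
f = 2Ω sin φ = 2 × 7.29×10⁻⁵ × sin 34° = 8.15×10⁻⁵ s⁻¹
Component geostrophic relations (x east, y north):
u_g = −(1/(fρ)) ∂P/∂y,  v_g = (1/(fρ)) ∂P/∂x
u_g = −(−0.95×10⁻³)/(8.15×10⁻⁵ × 1.23) = 9.47 m/s;  v_g = (0.96×10⁻³)/(8.15×10⁻⁵ × 1.23) = 9.57 m/s
|V_g| = √(u_g² + v_g²) = 13.5 m/s

13.5 m/s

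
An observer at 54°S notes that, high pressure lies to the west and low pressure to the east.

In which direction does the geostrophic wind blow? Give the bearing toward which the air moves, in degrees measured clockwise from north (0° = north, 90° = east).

000°

The pressure-gradient force points toward the east (bearing 090°).
Geostrophic balance: in the Southern Hemisphere the Coriolis force deflects motion to the left, so the geostrophic wind blows 90° to the left of the pressure-gradient force (low pressure on the right).
Rotating 090° by 90° counterclockwise gives 000° — the wind blows toward the north.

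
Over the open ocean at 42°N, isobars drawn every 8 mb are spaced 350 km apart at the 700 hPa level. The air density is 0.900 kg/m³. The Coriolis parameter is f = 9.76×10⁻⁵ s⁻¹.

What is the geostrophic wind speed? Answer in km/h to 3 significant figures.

93.7 km/h

Pressure gradient: |∂P/∂n| = 800 Pa / 350000 m = 2.29×10⁻³ Pa/m
Geostrophic balance (pressure-gradient force = Coriolis force):
V_g = (1/(fρ)) |∂P/∂n| = 2.29×10⁻³ / (9.76×10⁻⁵ × 0.900) = 26.0 m/s
Converting: 26.0 m/s × 3.6 = 93.7 km/h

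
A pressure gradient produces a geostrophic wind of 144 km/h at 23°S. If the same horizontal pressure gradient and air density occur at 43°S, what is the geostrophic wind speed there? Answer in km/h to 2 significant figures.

With the same pressure gradient and density, V_g ∝ 1/f ∝ 1/sin φ.
V₂ = V₁ · sin φ₁ / sin φ₂ = 144 × sin 23° / sin 43°
V₂ = 144 × 0.3907/0.6820 = 83 km/h

83 km/h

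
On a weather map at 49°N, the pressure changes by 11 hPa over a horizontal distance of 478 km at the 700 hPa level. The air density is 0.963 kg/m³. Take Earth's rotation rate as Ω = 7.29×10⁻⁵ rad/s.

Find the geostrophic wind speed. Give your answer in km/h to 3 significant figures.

78.2 km/h

Coriolis parameter at 49°N:
f = 2Ω sin φ = 2 × 7.29×10⁻⁵ × sin 49° = 1.10×10⁻⁴ s⁻¹
Pressure gradient: |∂P/∂n| = 1100 Pa / 478000 m = 2.30×10⁻³ Pa/m
Geostrophic balance (pressure-gradient force = Coriolis force):
V_g = (1/(fρ)) |∂P/∂n| = 2.30×10⁻³ / (1.10×10⁻⁴ × 0.963) = 21.7 m/s
Converting: 21.7 m/s × 3.6 = 78.2 km/h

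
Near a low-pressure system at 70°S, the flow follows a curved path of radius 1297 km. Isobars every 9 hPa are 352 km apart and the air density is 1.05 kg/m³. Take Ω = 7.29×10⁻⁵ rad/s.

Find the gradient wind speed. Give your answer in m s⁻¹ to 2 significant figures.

16 m s⁻¹

Coriolis parameter at 70°S:
f = 2Ω sin φ = 2 × 7.29×10⁻⁵ × sin 70° = 1.37×10⁻⁴ s⁻¹
Pressure gradient: |∂P/∂n| = 900 Pa / 352000 m = 2.56×10⁻³ Pa/m
Geostrophic speed: V_g = |∂P/∂n|/(fρ) = 2.56×10⁻³/(1.37×10⁻⁴ × 1.05) = 17.8 m/s
Around a low, centrifugal force acts outward with Coriolis, so pressure-gradient force balances both:
(1/ρ)|∂P/∂n| = fV + V²/R  →  V² + fR·V − fR·V_g = 0
With fR = 1.37×10⁻⁴ × 1297×10³ m = 178 m/s:
V = [−fR + √((fR)² + 4 fR V_g)]/2 = [−178 + √(178² + 4×178×17.8)]/2 = 16.3 m/s
Subgeostrophic (V < V_g = 17.8 m/s), as expected around a low.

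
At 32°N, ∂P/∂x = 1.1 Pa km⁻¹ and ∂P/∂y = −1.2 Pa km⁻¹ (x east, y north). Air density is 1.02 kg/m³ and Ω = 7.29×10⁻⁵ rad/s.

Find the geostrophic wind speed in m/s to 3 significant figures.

20.7 m/s

Coriolis parameter at 32°N:
f = 2Ω sin φ = 2 × 7.29×10⁻⁵ × sin 32° = 7.73×10⁻⁵ s⁻¹
Component geostrophic relations (x east, y north):
u_g = −(1/(fρ)) ∂P/∂y,  v_g = (1/(fρ)) ∂P/∂x
u_g = −(−1.2×10⁻³)/(7.73×10⁻⁵ × 1.02) = 15.2 m/s;  v_g = (1.1×10⁻³)/(7.73×10⁻⁵ × 1.02) = 14.0 m/s
|V_g| = √(u_g² + v_g²) = 20.7 m/s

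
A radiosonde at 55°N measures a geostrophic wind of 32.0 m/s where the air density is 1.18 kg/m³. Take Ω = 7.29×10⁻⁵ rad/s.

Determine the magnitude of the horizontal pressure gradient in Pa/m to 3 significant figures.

Coriolis parameter at 55°N:
f = 2Ω sin φ = 2 × 7.29×10⁻⁵ × sin 55° = 1.19×10⁻⁴ s⁻¹
Geostrophic balance rearranged: |∂P/∂n| = f ρ V_g
|∂P/∂n| = 1.19×10⁻⁴ × 1.18 × 32.0 = 4.51×10⁻³ Pa/m

4.51×10⁻³ Pa/m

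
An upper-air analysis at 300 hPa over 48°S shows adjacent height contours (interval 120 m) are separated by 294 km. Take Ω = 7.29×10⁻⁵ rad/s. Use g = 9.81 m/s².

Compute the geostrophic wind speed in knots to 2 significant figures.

Coriolis parameter at 48°S:
f = 2Ω sin φ = 2 × 7.29×10⁻⁵ × sin 48° = 1.08×10⁻⁴ s⁻¹
Height gradient: |∂Z/∂n| = 120 m / 294000 m = 4.08×10⁻⁴
On a pressure surface, geostrophic balance gives V_g = (g/f)|∂Z/∂n|:
V_g = 9.81 × 4.08×10⁻⁴ / 1.08×10⁻⁴ = 37.0 m/s
Converting: 37.0 m/s × 1.944 = 72 knots

72 knots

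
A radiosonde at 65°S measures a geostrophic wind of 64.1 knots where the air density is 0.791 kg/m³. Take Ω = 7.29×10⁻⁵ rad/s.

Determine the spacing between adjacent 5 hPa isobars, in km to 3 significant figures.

145 km

Coriolis parameter at 65°S:
f = 2Ω sin φ = 2 × 7.29×10⁻⁵ × sin 65° = 1.32×10⁻⁴ s⁻¹
Wind speed in SI: 64.1 knots = 33.0 m/s
Geostrophic balance rearranged: |∂P/∂n| = f ρ V_g
|∂P/∂n| = 1.32×10⁻⁴ × 0.791 × 33.0 = 3.45×10⁻³ Pa/m
Isobar spacing: Δn = ΔP/|∂P/∂n| = 500 Pa / 3.45×10⁻³ Pa/m = 145066 m ≈ 145 km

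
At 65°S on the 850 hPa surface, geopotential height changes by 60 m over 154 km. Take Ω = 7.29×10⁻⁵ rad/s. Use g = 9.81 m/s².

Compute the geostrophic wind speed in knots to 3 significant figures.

Coriolis parameter at 65°S:
f = 2Ω sin φ = 2 × 7.29×10⁻⁵ × sin 65° = 1.32×10⁻⁴ s⁻¹
Height gradient: |∂Z/∂n| = 60 m / 154000 m = 3.90×10⁻⁴
On a pressure surface, geostrophic balance gives V_g = (g/f)|∂Z/∂n|:
V_g = 9.81 × 3.90×10⁻⁴ / 1.32×10⁻⁴ = 28.9 m/s
Converting: 28.9 m/s × 1.944 = 56.2 knots

56.2 knots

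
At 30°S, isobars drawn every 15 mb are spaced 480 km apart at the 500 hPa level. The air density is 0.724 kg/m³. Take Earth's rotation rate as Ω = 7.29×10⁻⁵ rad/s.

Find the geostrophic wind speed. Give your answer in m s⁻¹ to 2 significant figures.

Coriolis parameter at 30°S:
f = 2Ω sin φ = 2 × 7.29×10⁻⁵ × sin 30° = 7.29×10⁻⁵ s⁻¹
Pressure gradient: |∂P/∂n| = 1500 Pa / 480000 m = 3.12×10⁻³ Pa/m
Geostrophic balance (pressure-gradient force = Coriolis force):
V_g = (1/(fρ)) |∂P/∂n| = 3.12×10⁻³ / (7.29×10⁻⁵ × 0.724) = 59.2 m/s

59 m s⁻¹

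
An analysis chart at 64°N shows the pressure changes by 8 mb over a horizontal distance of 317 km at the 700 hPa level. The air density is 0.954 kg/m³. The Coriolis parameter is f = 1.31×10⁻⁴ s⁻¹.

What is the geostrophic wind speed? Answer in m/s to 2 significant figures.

20 m/s

Pressure gradient: |∂P/∂n| = 800 Pa / 317000 m = 2.52×10⁻³ Pa/m
Geostrophic balance (pressure-gradient force = Coriolis force):
V_g = (1/(fρ)) |∂P/∂n| = 2.52×10⁻³ / (1.31×10⁻⁴ × 0.954) = 20.2 m/s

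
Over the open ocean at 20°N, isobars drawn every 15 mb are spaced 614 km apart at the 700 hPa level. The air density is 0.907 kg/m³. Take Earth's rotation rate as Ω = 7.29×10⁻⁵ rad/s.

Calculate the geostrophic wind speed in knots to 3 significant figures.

105 knots

Coriolis parameter at 20°N:
f = 2Ω sin φ = 2 × 7.29×10⁻⁵ × sin 20° = 4.99×10⁻⁵ s⁻¹
Pressure gradient: |∂P/∂n| = 1500 Pa / 614000 m = 2.44×10⁻³ Pa/m
Geostrophic balance (pressure-gradient force = Coriolis force):
V_g = (1/(fρ)) |∂P/∂n| = 2.44×10⁻³ / (4.99×10⁻⁵ × 0.907) = 54.0 m/s
Converting: 54.0 m/s × 1.944 = 105 knots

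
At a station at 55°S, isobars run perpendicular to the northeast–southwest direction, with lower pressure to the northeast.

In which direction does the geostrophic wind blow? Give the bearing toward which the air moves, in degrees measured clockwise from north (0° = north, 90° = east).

315°

The pressure-gradient force points toward the northeast (bearing 045°).
Geostrophic balance: in the Southern Hemisphere the Coriolis force deflects motion to the left, so the geostrophic wind blows 90° to the left of the pressure-gradient force (low pressure on the right).
Rotating 045° by 90° counterclockwise gives 315° — the wind blows toward the northwest.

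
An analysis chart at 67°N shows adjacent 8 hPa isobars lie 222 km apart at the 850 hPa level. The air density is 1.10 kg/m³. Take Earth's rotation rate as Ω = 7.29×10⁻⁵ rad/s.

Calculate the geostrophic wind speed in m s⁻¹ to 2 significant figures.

Coriolis parameter at 67°N:
f = 2Ω sin φ = 2 × 7.29×10⁻⁵ × sin 67° = 1.34×10⁻⁴ s⁻¹
Pressure gradient: |∂P/∂n| = 800 Pa / 222000 m = 3.60×10⁻³ Pa/m
Geostrophic balance (pressure-gradient force = Coriolis force):
V_g = (1/(fρ)) |∂P/∂n| = 3.60×10⁻³ / (1.34×10⁻⁴ × 1.10) = 24.4 m/s

24 m s⁻¹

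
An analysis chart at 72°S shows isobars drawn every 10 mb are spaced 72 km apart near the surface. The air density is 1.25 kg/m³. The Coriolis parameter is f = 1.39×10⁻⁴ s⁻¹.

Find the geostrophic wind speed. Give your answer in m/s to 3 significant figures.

79.9 m/s

Pressure gradient: |∂P/∂n| = 1000 Pa / 72000 m = 1.39×10⁻² Pa/m
Geostrophic balance (pressure-gradient force = Coriolis force):
V_g = (1/(fρ)) |∂P/∂n| = 1.39×10⁻² / (1.39×10⁻⁴ × 1.25) = 79.9 m/s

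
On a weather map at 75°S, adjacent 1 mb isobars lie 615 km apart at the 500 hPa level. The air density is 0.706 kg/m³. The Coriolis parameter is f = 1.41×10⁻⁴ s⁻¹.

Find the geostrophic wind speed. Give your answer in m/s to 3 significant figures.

1.63 m/s

Pressure gradient: |∂P/∂n| = 100 Pa / 615000 m = 1.63×10⁻⁴ Pa/m
Geostrophic balance (pressure-gradient force = Coriolis force):
V_g = (1/(fρ)) |∂P/∂n| = 1.63×10⁻⁴ / (1.41×10⁻⁴ × 0.706) = 1.63 m/s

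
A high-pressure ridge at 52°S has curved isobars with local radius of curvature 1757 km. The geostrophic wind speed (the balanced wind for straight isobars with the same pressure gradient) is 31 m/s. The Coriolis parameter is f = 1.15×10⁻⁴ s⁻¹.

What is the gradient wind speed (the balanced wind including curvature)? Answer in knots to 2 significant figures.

Around a high, pressure-gradient force acts outward with centrifugal, so Coriolis balances both:
fV = (1/ρ)|∂P/∂n| + V²/R  →  V² − fR·V + fR·V_g = 0
With fR = 1.15×10⁻⁴ × 1757×10³ m = 202 m/s:
V = [fR − √((fR)² − 4 fR V_g)]/2 = [202 − √(202² − 4×202×31)]/2 = 38.2 m/s
Supergeostrophic (V > V_g = 31 m/s), as expected around a high.
Converting: 38.2 m/s × 1.944 = 74 knots

74 knots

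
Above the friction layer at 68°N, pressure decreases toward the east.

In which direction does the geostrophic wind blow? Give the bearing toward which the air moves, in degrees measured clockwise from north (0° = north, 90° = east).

The pressure-gradient force points toward the east (bearing 090°).
Geostrophic balance: in the Northern Hemisphere the Coriolis force deflects motion to the right, so the geostrophic wind blows 90° to the right of the pressure-gradient force (low pressure on the left).
Rotating 090° by 90° clockwise gives 180° — the wind blows toward the south.

180°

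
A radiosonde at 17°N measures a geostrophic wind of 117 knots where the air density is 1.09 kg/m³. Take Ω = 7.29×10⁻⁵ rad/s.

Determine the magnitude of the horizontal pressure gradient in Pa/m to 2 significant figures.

Coriolis parameter at 17°N:
f = 2Ω sin φ = 2 × 7.29×10⁻⁵ × sin 17° = 4.26×10⁻⁵ s⁻¹
Wind speed in SI: 117 knots = 60.2 m/s
Geostrophic balance rearranged: |∂P/∂n| = f ρ V_g
|∂P/∂n| = 4.26×10⁻⁵ × 1.09 × 60.2 = 2.80×10⁻³ Pa/m

2.8×10⁻³ Pa/m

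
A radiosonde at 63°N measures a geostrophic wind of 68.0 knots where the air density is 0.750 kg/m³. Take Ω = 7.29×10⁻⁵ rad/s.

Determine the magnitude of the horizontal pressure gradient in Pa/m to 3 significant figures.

Coriolis parameter at 63°N:
f = 2Ω sin φ = 2 × 7.29×10⁻⁵ × sin 63° = 1.30×10⁻⁴ s⁻¹
Wind speed in SI: 68.0 knots = 35.0 m/s
Geostrophic balance rearranged: |∂P/∂n| = f ρ V_g
|∂P/∂n| = 1.30×10⁻⁴ × 0.750 × 35.0 = 3.41×10⁻³ Pa/m

3.41×10⁻³ Pa/m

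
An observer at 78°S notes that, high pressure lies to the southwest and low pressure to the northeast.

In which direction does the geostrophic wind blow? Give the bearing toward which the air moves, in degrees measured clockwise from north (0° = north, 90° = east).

315°

The pressure-gradient force points toward the northeast (bearing 045°).
Geostrophic balance: in the Southern Hemisphere the Coriolis force deflects motion to the left, so the geostrophic wind blows 90° to the left of the pressure-gradient force (low pressure on the right).
Rotating 045° by 90° counterclockwise gives 315° — the wind blows toward the northwest.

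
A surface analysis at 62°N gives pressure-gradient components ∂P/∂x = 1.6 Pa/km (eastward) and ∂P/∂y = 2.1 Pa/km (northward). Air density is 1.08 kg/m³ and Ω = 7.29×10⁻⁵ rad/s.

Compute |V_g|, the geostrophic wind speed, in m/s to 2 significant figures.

19 m/s

Coriolis parameter at 62°N:
f = 2Ω sin φ = 2 × 7.29×10⁻⁵ × sin 62° = 1.29×10⁻⁴ s⁻¹
Component geostrophic relations (x east, y north):
u_g = −(1/(fρ)) ∂P/∂y,  v_g = (1/(fρ)) ∂P/∂x
u_g = −(2.1×10⁻³)/(1.29×10⁻⁴ × 1.08) = −15.1 m/s;  v_g = (1.6×10⁻³)/(1.29×10⁻⁴ × 1.08) = 11.5 m/s
|V_g| = √(u_g² + v_g²) = 19.0 m/s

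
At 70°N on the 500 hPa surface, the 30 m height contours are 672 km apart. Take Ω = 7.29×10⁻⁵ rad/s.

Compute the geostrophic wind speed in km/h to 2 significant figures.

Coriolis parameter at 70°N:
f = 2Ω sin φ = 2 × 7.29×10⁻⁵ × sin 70° = 1.37×10⁻⁴ s⁻¹
Height gradient: |∂Z/∂n| = 30 m / 672000 m = 4.46×10⁻⁵
On a pressure surface, geostrophic balance gives V_g = (g/f)|∂Z/∂n|:
V_g = 9.81 × 4.46×10⁻⁵ / 1.37×10⁻⁴ = 3.20 m/s
Converting: 3.20 m/s × 3.6 = 12 km/h

12 km/h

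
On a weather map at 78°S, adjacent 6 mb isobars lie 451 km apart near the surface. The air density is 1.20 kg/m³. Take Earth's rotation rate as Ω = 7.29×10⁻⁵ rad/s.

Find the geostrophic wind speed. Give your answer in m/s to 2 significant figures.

7.8 m/s

Coriolis parameter at 78°S:
f = 2Ω sin φ = 2 × 7.29×10⁻⁵ × sin 78° = 1.43×10⁻⁴ s⁻¹
Pressure gradient: |∂P/∂n| = 600 Pa / 451000 m = 1.33×10⁻³ Pa/m
Geostrophic balance (pressure-gradient force = Coriolis force):
V_g = (1/(fρ)) |∂P/∂n| = 1.33×10⁻³ / (1.43×10⁻⁴ × 1.20) = 7.77 m/s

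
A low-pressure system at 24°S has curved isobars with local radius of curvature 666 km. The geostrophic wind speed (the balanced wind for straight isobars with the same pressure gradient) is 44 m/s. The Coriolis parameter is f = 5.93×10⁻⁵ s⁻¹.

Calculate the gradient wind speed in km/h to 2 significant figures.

Around a low, centrifugal force acts outward with Coriolis, so pressure-gradient force balances both:
(1/ρ)|∂P/∂n| = fV + V²/R  →  V² + fR·V − fR·V_g = 0
With fR = 5.93×10⁻⁵ × 666×10³ m = 39.5 m/s:
V = [−fR + √((fR)² + 4 fR V_g)]/2 = [−39.5 + √(39.5² + 4×39.5×44)]/2 = 26.4 m/s
Subgeostrophic (V < V_g = 44 m/s), as expected around a low.
Converting: 26.4 m/s × 3.6 = 95 km/h

95 km/h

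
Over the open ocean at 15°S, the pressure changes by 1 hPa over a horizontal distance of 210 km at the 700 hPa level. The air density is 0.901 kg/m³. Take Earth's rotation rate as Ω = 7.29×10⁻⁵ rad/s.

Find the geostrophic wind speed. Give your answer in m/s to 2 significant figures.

14 m/s

Coriolis parameter at 15°S:
f = 2Ω sin φ = 2 × 7.29×10⁻⁵ × sin 15° = 3.77×10⁻⁵ s⁻¹
Pressure gradient: |∂P/∂n| = 100 Pa / 210000 m = 4.76×10⁻⁴ Pa/m
Geostrophic balance (pressure-gradient force = Coriolis force):
V_g = (1/(fρ)) |∂P/∂n| = 4.76×10⁻⁴ / (3.77×10⁻⁵ × 0.901) = 14.0 m/s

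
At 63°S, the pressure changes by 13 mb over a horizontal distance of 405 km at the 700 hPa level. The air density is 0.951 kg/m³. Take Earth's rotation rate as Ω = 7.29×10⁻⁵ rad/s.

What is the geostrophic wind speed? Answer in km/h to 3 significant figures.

Coriolis parameter at 63°S:
f = 2Ω sin φ = 2 × 7.29×10⁻⁵ × sin 63° = 1.30×10⁻⁴ s⁻¹
Pressure gradient: |∂P/∂n| = 1300 Pa / 405000 m = 3.21×10⁻³ Pa/m
Geostrophic balance (pressure-gradient force = Coriolis force):
V_g = (1/(fρ)) |∂P/∂n| = 3.21×10⁻³ / (1.30×10⁻⁴ × 0.951) = 26.0 m/s
Converting: 26.0 m/s × 3.6 = 93.5 km/h

93.5 km/h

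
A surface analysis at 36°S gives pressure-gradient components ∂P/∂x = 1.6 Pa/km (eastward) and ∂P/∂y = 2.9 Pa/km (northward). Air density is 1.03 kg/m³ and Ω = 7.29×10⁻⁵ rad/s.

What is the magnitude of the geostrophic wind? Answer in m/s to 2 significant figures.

Coriolis parameter at 36°S:
f = 2Ω sin φ = 2 × 7.29×10⁻⁵ × sin 36° = 8.57×10⁻⁵ s⁻¹
In the Southern Hemisphere f is negative: f = −8.57×10⁻⁵ s⁻¹.
Component geostrophic relations (x east, y north):
u_g = −(1/(fρ)) ∂P/∂y,  v_g = (1/(fρ)) ∂P/∂x
u_g = −(2.9×10⁻³)/(−8.57×10⁻⁵ × 1.03) = 32.9 m/s;  v_g = (1.6×10⁻³)/(−8.57×10⁻⁵ × 1.03) = −18.1 m/s
|V_g| = √(u_g² + v_g²) = 37.5 m/s

38 m/s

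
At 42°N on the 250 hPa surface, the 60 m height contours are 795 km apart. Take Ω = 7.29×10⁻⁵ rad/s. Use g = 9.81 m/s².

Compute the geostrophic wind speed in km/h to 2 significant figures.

27 km/h

Coriolis parameter at 42°N:
f = 2Ω sin φ = 2 × 7.29×10⁻⁵ × sin 42° = 9.76×10⁻⁵ s⁻¹
Height gradient: |∂Z/∂n| = 60 m / 795000 m = 7.55×10⁻⁵
On a pressure surface, geostrophic balance gives V_g = (g/f)|∂Z/∂n|:
V_g = 9.81 × 7.55×10⁻⁵ / 9.76×10⁻⁵ = 7.59 m/s
Converting: 7.59 m/s × 3.6 = 27 km/h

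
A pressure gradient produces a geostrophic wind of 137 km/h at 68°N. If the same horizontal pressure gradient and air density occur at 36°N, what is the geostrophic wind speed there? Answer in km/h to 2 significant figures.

With the same pressure gradient and density, V_g ∝ 1/f ∝ 1/sin φ.
V₂ = V₁ · sin φ₁ / sin φ₂ = 137 × sin 68° / sin 36°
V₂ = 137 × 0.9272/0.5878 = 220 km/h

220 km/h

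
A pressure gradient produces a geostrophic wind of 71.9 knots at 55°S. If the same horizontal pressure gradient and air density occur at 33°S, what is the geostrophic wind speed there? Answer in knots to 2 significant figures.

With the same pressure gradient and density, V_g ∝ 1/f ∝ 1/sin φ.
V₂ = V₁ · sin φ₁ / sin φ₂ = 71.9 × sin 55° / sin 33°
V₂ = 71.9 × 0.8192/0.5446 = 110 knots

110 knots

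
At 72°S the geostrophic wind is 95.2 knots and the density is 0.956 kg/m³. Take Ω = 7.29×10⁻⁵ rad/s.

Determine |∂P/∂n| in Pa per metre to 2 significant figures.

6.5×10⁻³ Pa/m

Coriolis parameter at 72°S:
f = 2Ω sin φ = 2 × 7.29×10⁻⁵ × sin 72° = 1.39×10⁻⁴ s⁻¹
Wind speed in SI: 95.2 knots = 49.0 m/s
Geostrophic balance rearranged: |∂P/∂n| = f ρ V_g
|∂P/∂n| = 1.39×10⁻⁴ × 0.956 × 49.0 = 6.49×10⁻³ Pa/m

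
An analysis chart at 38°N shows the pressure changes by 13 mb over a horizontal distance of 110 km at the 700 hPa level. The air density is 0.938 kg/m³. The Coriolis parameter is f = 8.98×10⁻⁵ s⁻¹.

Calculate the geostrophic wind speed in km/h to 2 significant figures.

510 km/h

Pressure gradient: |∂P/∂n| = 1300 Pa / 110000 m = 1.18×10⁻² Pa/m
Geostrophic balance (pressure-gradient force = Coriolis force):
V_g = (1/(fρ)) |∂P/∂n| = 1.18×10⁻² / (8.98×10⁻⁵ × 0.938) = 140 m/s
Converting: 140 m/s × 3.6 = 510 km/h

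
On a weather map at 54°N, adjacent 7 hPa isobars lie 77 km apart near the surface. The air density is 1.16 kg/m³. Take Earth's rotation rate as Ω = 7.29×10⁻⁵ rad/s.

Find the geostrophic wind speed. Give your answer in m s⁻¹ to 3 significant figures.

Coriolis parameter at 54°N:
f = 2Ω sin φ = 2 × 7.29×10⁻⁵ × sin 54° = 1.18×10⁻⁴ s⁻¹
Pressure gradient: |∂P/∂n| = 700 Pa / 77000 m = 9.09×10⁻³ Pa/m
Geostrophic balance (pressure-gradient force = Coriolis force):
V_g = (1/(fρ)) |∂P/∂n| = 9.09×10⁻³ / (1.18×10⁻⁴ × 1.16) = 66.4 m/s

66.4 m s⁻¹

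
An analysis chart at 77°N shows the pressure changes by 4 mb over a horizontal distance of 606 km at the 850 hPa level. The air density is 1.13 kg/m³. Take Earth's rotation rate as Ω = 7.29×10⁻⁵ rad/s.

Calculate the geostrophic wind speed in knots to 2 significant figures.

8.0 knots

Coriolis parameter at 77°N:
f = 2Ω sin φ = 2 × 7.29×10⁻⁵ × sin 77° = 1.42×10⁻⁴ s⁻¹
Pressure gradient: |∂P/∂n| = 400 Pa / 606000 m = 6.60×10⁻⁴ Pa/m
Geostrophic balance (pressure-gradient force = Coriolis force):
V_g = (1/(fρ)) |∂P/∂n| = 6.60×10⁻⁴ / (1.42×10⁻⁴ × 1.13) = 4.11 m/s
Converting: 4.11 m/s × 1.944 = 8.0 knots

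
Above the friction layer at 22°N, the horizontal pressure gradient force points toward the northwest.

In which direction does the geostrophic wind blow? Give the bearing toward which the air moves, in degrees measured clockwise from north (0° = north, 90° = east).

The pressure-gradient force points toward the northwest (bearing 315°).
Geostrophic balance: in the Northern Hemisphere the Coriolis force deflects motion to the right, so the geostrophic wind blows 90° to the right of the pressure-gradient force (low pressure on the left).
Rotating 315° by 90° clockwise gives 045° — the wind blows toward the northeast.

045°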